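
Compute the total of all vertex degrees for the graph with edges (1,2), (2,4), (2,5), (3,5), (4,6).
10 (handshake: sum of degrees = 2|E| = 2 x 5 = 10)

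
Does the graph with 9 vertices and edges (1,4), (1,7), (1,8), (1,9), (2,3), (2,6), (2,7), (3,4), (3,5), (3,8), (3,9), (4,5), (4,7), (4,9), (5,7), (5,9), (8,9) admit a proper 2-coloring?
No (odd cycle of length 3: 4 -> 1 -> 7 -> 4)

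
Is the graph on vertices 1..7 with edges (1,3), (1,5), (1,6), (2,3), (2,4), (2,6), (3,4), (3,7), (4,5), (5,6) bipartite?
No (odd cycle of length 3: 5 -> 1 -> 6 -> 5)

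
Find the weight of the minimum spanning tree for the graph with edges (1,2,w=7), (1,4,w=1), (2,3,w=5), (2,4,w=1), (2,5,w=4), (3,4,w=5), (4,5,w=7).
11 (MST edges: (1,4,w=1), (2,3,w=5), (2,4,w=1), (2,5,w=4); sum of weights 1 + 5 + 1 + 4 = 11)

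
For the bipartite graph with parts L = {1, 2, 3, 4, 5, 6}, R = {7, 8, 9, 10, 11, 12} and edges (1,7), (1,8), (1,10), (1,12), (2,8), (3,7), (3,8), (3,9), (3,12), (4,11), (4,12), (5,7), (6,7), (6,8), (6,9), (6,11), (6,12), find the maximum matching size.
6 (matching: (1,10), (2,8), (3,12), (4,11), (5,7), (6,9); upper bound min(|L|,|R|) = min(6,6) = 6)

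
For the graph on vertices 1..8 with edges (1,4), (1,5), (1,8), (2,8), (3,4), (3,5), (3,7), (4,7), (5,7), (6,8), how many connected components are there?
1 (components: {1, 2, 3, 4, 5, 6, 7, 8})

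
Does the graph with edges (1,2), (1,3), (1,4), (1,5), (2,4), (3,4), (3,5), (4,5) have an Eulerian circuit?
No (2 vertices have odd degree: {3, 5}; Eulerian circuit requires 0)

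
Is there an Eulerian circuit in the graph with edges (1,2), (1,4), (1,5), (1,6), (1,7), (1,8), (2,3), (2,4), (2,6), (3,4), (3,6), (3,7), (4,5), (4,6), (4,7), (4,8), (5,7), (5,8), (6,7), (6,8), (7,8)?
No (2 vertices have odd degree: {4, 8}; Eulerian circuit requires 0)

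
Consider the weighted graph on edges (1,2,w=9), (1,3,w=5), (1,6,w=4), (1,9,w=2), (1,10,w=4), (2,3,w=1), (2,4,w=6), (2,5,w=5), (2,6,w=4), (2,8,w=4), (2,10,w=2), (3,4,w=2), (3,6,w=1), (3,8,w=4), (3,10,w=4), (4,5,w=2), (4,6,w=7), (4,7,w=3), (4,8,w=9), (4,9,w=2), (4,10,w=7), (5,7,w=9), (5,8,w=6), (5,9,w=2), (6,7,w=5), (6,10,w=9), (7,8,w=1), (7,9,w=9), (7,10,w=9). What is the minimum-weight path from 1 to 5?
4 (path: 1 -> 9 -> 5; weights 2 + 2 = 4)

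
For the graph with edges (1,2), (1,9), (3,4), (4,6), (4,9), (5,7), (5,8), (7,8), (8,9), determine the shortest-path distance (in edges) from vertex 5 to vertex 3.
4 (path: 5 -> 8 -> 9 -> 4 -> 3, 4 edges)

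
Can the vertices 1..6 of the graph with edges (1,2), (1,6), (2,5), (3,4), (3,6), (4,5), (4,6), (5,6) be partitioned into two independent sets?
No (odd cycle of length 3: 3 -> 6 -> 4 -> 3)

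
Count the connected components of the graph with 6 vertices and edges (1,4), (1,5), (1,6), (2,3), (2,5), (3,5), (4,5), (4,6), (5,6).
1 (components: {1, 2, 3, 4, 5, 6})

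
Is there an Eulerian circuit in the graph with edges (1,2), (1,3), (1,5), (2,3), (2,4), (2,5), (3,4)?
No (2 vertices have odd degree: {1, 3}; Eulerian circuit requires 0)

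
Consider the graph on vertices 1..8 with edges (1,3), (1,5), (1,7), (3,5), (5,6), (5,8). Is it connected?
No, it has 3 components: {1, 3, 5, 6, 7, 8}, {2}, {4}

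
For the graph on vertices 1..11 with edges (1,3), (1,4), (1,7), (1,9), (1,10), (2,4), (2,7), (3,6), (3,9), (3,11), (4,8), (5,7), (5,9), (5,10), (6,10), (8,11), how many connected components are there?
1 (components: {1, 2, 3, 4, 5, 6, 7, 8, 9, 10, 11})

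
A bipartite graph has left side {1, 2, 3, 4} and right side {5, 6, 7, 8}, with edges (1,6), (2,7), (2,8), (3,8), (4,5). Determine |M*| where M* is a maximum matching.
4 (matching: (1,6), (2,7), (3,8), (4,5); upper bound min(|L|,|R|) = min(4,4) = 4)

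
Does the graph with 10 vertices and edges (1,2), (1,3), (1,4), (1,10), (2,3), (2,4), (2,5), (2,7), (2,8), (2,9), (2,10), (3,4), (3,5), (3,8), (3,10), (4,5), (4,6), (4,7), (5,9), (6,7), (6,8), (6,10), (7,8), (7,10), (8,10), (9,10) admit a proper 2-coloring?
No (odd cycle of length 3: 3 -> 1 -> 10 -> 3)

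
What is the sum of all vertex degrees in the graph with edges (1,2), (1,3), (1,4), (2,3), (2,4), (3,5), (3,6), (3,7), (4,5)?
18 (handshake: sum of degrees = 2|E| = 2 x 9 = 18)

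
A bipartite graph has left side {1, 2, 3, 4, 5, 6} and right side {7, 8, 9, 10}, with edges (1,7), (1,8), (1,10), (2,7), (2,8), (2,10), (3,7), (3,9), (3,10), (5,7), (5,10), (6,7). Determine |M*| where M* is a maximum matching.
4 (matching: (1,10), (2,8), (3,9), (5,7); upper bound min(|L|,|R|) = min(6,4) = 4)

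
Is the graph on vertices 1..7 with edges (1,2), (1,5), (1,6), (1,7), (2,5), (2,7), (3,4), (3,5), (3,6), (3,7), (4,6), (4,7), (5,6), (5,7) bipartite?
No (odd cycle of length 3: 2 -> 1 -> 5 -> 2)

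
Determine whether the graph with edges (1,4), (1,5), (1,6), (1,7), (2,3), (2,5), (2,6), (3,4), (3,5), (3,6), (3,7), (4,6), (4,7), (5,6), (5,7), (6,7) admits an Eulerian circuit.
No (4 vertices have odd degree: {2, 3, 5, 7}; Eulerian circuit requires 0)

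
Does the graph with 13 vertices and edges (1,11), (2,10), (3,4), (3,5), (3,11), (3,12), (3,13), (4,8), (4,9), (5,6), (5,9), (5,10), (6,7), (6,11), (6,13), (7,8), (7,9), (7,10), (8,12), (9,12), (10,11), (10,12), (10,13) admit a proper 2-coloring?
Yes. Partition: {1, 3, 6, 8, 9, 10}, {2, 4, 5, 7, 11, 12, 13}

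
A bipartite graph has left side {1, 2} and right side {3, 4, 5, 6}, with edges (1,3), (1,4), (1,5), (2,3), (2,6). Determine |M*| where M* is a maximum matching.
2 (matching: (1,5), (2,6); upper bound min(|L|,|R|) = min(2,4) = 2)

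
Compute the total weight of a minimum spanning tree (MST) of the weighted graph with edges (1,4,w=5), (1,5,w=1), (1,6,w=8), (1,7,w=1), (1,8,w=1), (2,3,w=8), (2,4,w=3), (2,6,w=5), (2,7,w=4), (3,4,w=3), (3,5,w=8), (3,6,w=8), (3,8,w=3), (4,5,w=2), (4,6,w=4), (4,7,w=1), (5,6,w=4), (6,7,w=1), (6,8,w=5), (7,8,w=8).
11 (MST edges: (1,5,w=1), (1,7,w=1), (1,8,w=1), (2,4,w=3), (3,4,w=3), (4,7,w=1), (6,7,w=1); sum of weights 1 + 1 + 1 + 3 + 3 + 1 + 1 = 11)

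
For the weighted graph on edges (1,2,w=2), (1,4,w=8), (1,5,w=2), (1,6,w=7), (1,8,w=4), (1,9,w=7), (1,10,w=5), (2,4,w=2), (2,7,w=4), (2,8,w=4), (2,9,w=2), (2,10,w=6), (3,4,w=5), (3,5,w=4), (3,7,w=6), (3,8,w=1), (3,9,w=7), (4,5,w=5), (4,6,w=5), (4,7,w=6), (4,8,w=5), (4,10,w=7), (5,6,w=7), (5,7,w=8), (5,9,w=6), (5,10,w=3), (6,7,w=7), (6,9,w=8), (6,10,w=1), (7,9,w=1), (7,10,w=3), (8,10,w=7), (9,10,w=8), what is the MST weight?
18 (MST edges: (1,2,w=2), (1,5,w=2), (1,8,w=4), (2,4,w=2), (2,9,w=2), (3,8,w=1), (5,10,w=3), (6,10,w=1), (7,9,w=1); sum of weights 2 + 2 + 4 + 2 + 2 + 1 + 3 + 1 + 1 = 18)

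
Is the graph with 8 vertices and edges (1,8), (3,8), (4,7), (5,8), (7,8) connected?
No, it has 3 components: {1, 3, 4, 5, 7, 8}, {2}, {6}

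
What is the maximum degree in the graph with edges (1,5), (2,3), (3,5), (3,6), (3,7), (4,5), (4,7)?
4 (attained at vertex 3)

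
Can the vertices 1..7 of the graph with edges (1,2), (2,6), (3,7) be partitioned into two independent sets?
Yes. Partition: {1, 3, 4, 5, 6}, {2, 7}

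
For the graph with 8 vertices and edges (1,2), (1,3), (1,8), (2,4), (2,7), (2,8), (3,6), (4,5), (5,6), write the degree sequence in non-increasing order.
[4, 3, 2, 2, 2, 2, 2, 1] (degrees: deg(1)=3, deg(2)=4, deg(3)=2, deg(4)=2, deg(5)=2, deg(6)=2, deg(7)=1, deg(8)=2)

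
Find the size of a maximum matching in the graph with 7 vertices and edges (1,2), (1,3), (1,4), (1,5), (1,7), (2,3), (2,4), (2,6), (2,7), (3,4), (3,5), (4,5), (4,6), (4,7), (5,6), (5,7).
3 (matching: (1,4), (2,7), (5,6); upper bound floor(n/2) = floor(7/2) = 3)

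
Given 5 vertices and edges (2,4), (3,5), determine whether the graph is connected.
No, it has 3 components: {1}, {2, 4}, {3, 5}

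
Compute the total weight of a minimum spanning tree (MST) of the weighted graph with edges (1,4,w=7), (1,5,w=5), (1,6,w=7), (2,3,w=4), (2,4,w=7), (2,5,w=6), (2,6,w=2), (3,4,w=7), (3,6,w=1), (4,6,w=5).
19 (MST edges: (1,5,w=5), (2,5,w=6), (2,6,w=2), (3,6,w=1), (4,6,w=5); sum of weights 5 + 6 + 2 + 1 + 5 = 19)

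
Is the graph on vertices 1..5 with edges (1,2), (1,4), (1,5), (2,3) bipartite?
Yes. Partition: {1, 3}, {2, 4, 5}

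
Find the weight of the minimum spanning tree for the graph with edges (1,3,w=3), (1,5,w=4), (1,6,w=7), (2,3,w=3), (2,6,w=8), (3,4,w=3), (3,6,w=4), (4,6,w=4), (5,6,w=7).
17 (MST edges: (1,3,w=3), (1,5,w=4), (2,3,w=3), (3,4,w=3), (3,6,w=4); sum of weights 3 + 4 + 3 + 3 + 4 = 17)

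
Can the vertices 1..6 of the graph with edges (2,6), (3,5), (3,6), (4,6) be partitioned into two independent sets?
Yes. Partition: {1, 2, 3, 4}, {5, 6}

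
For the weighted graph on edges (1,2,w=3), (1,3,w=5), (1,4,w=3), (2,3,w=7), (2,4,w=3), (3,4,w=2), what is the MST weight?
8 (MST edges: (1,2,w=3), (1,4,w=3), (3,4,w=2); sum of weights 3 + 3 + 2 = 8)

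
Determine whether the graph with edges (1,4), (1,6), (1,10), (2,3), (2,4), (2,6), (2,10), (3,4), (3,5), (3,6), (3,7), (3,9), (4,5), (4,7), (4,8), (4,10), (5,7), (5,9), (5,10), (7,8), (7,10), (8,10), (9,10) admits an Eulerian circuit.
No (8 vertices have odd degree: {1, 4, 5, 6, 7, 8, 9, 10}; Eulerian circuit requires 0)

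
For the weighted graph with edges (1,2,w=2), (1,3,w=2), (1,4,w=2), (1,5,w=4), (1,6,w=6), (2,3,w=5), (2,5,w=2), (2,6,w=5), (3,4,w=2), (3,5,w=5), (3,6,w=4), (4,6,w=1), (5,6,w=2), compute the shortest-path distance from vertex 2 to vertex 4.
4 (path: 2 -> 1 -> 4; weights 2 + 2 = 4)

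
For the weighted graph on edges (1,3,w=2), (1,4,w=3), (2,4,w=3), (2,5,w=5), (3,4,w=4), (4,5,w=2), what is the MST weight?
10 (MST edges: (1,3,w=2), (1,4,w=3), (2,4,w=3), (4,5,w=2); sum of weights 2 + 3 + 3 + 2 = 10)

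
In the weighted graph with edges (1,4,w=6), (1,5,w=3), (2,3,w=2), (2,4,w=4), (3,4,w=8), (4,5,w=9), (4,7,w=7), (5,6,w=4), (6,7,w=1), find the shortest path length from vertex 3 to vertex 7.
13 (path: 3 -> 2 -> 4 -> 7; weights 2 + 4 + 7 = 13)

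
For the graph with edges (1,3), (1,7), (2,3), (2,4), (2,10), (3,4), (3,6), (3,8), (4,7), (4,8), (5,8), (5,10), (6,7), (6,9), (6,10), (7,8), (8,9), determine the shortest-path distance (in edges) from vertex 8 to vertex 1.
2 (path: 8 -> 7 -> 1, 2 edges)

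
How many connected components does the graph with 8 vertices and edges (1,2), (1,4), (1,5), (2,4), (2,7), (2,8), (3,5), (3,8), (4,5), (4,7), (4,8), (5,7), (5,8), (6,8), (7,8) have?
1 (components: {1, 2, 3, 4, 5, 6, 7, 8})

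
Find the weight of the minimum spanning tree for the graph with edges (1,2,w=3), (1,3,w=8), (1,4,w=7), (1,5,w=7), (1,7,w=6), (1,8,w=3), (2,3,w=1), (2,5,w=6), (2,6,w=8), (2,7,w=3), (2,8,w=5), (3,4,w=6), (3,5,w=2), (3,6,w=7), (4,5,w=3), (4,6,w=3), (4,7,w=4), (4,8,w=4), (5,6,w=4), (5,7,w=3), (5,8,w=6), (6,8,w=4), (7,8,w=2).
17 (MST edges: (1,2,w=3), (1,8,w=3), (2,3,w=1), (3,5,w=2), (4,5,w=3), (4,6,w=3), (7,8,w=2); sum of weights 3 + 3 + 1 + 2 + 3 + 3 + 2 = 17)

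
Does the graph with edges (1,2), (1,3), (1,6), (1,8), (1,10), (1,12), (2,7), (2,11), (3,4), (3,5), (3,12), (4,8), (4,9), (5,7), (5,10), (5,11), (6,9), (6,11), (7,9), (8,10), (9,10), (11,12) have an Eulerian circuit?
No (6 vertices have odd degree: {2, 4, 6, 7, 8, 12}; Eulerian circuit requires 0)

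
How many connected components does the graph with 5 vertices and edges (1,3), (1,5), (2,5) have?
2 (components: {1, 2, 3, 5}, {4})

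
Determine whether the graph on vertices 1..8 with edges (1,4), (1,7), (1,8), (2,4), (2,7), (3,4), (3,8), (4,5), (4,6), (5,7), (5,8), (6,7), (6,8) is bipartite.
Yes. Partition: {1, 2, 3, 5, 6}, {4, 7, 8}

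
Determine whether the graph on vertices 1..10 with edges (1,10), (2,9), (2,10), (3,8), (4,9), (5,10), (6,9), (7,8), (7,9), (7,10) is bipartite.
Yes. Partition: {1, 2, 3, 4, 5, 6, 7}, {8, 9, 10}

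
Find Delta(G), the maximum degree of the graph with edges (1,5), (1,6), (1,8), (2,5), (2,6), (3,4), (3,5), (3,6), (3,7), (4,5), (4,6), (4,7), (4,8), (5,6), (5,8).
6 (attained at vertex 5)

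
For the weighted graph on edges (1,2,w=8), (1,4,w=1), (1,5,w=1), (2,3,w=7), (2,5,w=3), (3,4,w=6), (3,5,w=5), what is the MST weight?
10 (MST edges: (1,4,w=1), (1,5,w=1), (2,5,w=3), (3,5,w=5); sum of weights 1 + 1 + 3 + 5 = 10)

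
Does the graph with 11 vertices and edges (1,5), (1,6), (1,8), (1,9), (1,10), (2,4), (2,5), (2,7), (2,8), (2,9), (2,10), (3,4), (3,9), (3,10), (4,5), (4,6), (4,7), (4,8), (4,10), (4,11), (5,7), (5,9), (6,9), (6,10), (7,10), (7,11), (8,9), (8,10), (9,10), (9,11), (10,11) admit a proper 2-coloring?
No (odd cycle of length 3: 6 -> 1 -> 10 -> 6)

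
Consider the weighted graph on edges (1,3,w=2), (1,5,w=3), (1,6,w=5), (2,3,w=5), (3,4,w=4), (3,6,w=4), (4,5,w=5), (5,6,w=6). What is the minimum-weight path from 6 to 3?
4 (path: 6 -> 3; weights 4 = 4)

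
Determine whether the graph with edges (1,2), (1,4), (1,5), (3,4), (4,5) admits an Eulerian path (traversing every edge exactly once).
No (4 vertices have odd degree: {1, 2, 3, 4}; Eulerian path requires 0 or 2)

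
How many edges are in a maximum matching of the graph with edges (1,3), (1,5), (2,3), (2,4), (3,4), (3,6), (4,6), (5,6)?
3 (matching: (1,5), (2,3), (4,6); upper bound floor(n/2) = floor(6/2) = 3)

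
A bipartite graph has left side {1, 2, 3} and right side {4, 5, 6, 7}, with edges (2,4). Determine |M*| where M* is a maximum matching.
1 (matching: (2,4); upper bound min(|L|,|R|) = min(3,4) = 3)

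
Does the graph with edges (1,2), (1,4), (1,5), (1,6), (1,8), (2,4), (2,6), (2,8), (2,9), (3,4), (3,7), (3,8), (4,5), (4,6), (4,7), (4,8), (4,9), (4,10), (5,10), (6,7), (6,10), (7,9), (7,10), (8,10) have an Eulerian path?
No (10 vertices have odd degree: {1, 2, 3, 4, 5, 6, 7, 8, 9, 10}; Eulerian path requires 0 or 2)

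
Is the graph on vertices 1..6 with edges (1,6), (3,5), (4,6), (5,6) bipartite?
Yes. Partition: {1, 2, 4, 5}, {3, 6}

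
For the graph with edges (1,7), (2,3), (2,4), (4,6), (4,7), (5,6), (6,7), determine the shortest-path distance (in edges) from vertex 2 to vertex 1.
3 (path: 2 -> 4 -> 7 -> 1, 3 edges)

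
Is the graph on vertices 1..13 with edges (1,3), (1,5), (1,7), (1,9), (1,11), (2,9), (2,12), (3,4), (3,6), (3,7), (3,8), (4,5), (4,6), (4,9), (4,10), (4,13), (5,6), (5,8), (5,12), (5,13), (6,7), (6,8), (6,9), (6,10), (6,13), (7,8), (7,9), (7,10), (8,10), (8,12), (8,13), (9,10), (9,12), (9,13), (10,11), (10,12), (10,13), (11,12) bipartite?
No (odd cycle of length 3: 7 -> 1 -> 3 -> 7)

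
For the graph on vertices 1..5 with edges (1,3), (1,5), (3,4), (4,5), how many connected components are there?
2 (components: {1, 3, 4, 5}, {2})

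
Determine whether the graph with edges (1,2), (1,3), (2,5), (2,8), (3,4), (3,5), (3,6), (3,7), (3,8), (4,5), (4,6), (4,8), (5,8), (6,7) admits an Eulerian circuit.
No (2 vertices have odd degree: {2, 6}; Eulerian circuit requires 0)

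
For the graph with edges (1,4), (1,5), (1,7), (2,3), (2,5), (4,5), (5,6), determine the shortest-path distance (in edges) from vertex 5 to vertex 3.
2 (path: 5 -> 2 -> 3, 2 edges)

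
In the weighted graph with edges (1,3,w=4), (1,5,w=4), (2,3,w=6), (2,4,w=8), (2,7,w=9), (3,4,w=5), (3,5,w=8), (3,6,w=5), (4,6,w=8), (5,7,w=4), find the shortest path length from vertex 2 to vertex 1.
10 (path: 2 -> 3 -> 1; weights 6 + 4 = 10)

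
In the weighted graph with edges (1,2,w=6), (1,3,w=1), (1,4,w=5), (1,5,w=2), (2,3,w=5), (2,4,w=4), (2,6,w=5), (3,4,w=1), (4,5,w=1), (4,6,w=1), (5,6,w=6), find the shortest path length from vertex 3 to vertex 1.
1 (path: 3 -> 1; weights 1 = 1)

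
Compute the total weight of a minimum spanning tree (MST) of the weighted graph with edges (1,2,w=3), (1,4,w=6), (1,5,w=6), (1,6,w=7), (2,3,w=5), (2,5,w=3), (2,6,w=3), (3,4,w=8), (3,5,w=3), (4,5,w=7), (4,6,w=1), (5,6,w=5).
13 (MST edges: (1,2,w=3), (2,5,w=3), (2,6,w=3), (3,5,w=3), (4,6,w=1); sum of weights 3 + 3 + 3 + 3 + 1 = 13)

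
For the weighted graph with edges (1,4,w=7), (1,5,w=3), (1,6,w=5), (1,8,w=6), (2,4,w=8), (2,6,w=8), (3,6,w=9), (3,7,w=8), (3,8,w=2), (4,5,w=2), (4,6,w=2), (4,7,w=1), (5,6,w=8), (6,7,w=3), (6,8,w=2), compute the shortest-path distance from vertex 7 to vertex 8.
5 (path: 7 -> 6 -> 8; weights 3 + 2 = 5)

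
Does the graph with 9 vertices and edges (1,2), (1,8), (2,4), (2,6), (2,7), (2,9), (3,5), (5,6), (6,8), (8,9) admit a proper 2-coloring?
Yes. Partition: {1, 3, 4, 6, 7, 9}, {2, 5, 8}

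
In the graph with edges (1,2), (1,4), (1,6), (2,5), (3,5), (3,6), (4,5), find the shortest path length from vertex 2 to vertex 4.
2 (path: 2 -> 5 -> 4, 2 edges)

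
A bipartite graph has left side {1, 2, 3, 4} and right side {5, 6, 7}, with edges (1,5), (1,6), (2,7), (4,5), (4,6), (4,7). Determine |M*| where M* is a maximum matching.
3 (matching: (1,6), (2,7), (4,5); upper bound min(|L|,|R|) = min(4,3) = 3)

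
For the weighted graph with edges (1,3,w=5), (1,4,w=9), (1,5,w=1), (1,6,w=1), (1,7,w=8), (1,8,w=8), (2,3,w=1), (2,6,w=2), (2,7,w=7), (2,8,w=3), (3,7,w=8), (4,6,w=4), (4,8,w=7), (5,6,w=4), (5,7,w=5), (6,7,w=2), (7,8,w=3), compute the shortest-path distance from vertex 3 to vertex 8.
4 (path: 3 -> 2 -> 8; weights 1 + 3 = 4)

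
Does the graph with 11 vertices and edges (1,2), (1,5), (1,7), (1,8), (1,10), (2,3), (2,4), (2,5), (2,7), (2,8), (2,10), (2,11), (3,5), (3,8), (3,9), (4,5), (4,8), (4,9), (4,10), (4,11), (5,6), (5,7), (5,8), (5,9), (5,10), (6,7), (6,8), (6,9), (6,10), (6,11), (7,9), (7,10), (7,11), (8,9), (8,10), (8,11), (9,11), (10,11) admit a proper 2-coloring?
No (odd cycle of length 3: 10 -> 1 -> 2 -> 10)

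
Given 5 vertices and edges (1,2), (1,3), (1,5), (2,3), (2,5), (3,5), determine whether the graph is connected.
No, it has 2 components: {1, 2, 3, 5}, {4}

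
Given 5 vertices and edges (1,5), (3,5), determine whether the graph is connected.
No, it has 3 components: {1, 3, 5}, {2}, {4}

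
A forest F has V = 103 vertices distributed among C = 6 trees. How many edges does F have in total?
97 (Each of the 6 component trees on V_i vertices has V_i - 1 edges; summing gives V - C = 103 - 6 = 97)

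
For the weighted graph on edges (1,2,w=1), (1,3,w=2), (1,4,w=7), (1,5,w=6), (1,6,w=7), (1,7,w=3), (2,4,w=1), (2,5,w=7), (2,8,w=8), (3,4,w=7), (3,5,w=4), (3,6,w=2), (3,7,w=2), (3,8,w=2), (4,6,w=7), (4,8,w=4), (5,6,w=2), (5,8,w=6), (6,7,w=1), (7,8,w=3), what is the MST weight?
11 (MST edges: (1,2,w=1), (1,3,w=2), (2,4,w=1), (3,6,w=2), (3,8,w=2), (5,6,w=2), (6,7,w=1); sum of weights 1 + 2 + 1 + 2 + 2 + 2 + 1 = 11)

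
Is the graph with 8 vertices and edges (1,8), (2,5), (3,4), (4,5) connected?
No, it has 4 components: {1, 8}, {2, 3, 4, 5}, {6}, {7}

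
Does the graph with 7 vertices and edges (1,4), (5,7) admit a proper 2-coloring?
Yes. Partition: {1, 2, 3, 5, 6}, {4, 7}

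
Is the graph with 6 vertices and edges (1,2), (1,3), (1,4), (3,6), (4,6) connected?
No, it has 2 components: {1, 2, 3, 4, 6}, {5}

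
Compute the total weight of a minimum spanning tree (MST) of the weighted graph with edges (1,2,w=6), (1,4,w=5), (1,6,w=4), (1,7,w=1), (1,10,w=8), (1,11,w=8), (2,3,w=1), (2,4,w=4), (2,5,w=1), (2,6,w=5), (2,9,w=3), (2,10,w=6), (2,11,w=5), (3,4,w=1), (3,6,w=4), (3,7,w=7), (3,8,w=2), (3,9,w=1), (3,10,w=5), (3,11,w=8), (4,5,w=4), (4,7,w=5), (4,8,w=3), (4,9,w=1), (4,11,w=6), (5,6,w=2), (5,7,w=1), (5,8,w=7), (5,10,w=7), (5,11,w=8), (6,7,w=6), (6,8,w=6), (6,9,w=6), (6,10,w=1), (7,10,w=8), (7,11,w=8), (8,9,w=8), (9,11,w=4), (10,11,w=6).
15 (MST edges: (1,7,w=1), (2,3,w=1), (2,5,w=1), (3,4,w=1), (3,8,w=2), (3,9,w=1), (5,6,w=2), (5,7,w=1), (6,10,w=1), (9,11,w=4); sum of weights 1 + 1 + 1 + 1 + 2 + 1 + 2 + 1 + 1 + 4 = 15)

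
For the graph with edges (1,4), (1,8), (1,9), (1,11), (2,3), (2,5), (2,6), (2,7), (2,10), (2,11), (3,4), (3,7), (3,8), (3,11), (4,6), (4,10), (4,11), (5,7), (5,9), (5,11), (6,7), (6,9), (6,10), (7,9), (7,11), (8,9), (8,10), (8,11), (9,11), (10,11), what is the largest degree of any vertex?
9 (attained at vertex 11)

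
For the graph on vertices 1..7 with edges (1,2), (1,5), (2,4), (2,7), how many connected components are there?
3 (components: {1, 2, 4, 5, 7}, {3}, {6})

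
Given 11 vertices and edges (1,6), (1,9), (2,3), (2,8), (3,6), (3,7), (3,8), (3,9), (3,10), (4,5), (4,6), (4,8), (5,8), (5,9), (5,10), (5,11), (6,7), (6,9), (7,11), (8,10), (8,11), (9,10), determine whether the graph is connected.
Yes (BFS from 1 visits [1, 6, 9, 3, 4, 7, 5, 10, 2, 8, 11] — all 11 vertices reached)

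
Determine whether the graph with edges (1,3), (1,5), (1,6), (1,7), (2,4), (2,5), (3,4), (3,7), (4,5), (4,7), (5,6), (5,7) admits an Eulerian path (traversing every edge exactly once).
Yes (the graph is connected and exactly 2 vertices have odd degree: {3, 5}; any Eulerian path must start and end at those)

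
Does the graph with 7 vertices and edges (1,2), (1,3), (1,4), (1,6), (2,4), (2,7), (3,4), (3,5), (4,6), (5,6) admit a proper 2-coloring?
No (odd cycle of length 3: 2 -> 1 -> 4 -> 2)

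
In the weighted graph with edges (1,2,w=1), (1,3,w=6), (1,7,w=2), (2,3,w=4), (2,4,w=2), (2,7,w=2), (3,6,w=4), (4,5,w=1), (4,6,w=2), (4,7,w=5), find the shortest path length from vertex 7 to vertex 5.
5 (path: 7 -> 2 -> 4 -> 5; weights 2 + 2 + 1 = 5)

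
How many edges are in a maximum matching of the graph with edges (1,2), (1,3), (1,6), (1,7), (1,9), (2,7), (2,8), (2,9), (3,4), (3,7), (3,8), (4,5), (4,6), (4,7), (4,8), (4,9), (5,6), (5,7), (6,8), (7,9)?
4 (matching: (1,6), (2,8), (4,9), (5,7); upper bound floor(n/2) = floor(9/2) = 4)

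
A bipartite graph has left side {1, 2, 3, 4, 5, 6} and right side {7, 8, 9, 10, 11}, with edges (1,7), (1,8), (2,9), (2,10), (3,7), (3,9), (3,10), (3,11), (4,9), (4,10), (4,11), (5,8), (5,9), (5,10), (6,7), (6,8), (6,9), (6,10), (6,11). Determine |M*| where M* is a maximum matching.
5 (matching: (1,8), (2,10), (3,11), (4,9), (6,7); upper bound min(|L|,|R|) = min(6,5) = 5)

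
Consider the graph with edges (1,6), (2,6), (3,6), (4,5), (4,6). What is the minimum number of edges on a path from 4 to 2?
2 (path: 4 -> 6 -> 2, 2 edges)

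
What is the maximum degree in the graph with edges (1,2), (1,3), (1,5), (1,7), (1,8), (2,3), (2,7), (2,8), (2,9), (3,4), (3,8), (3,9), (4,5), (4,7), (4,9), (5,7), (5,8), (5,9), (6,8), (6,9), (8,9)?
6 (attained at vertices 8, 9)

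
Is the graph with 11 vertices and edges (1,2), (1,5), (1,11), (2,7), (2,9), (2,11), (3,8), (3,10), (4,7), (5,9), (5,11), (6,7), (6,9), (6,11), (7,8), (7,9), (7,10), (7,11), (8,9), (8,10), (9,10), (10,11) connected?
Yes (BFS from 1 visits [1, 2, 5, 11, 7, 9, 6, 10, 4, 8, 3] — all 11 vertices reached)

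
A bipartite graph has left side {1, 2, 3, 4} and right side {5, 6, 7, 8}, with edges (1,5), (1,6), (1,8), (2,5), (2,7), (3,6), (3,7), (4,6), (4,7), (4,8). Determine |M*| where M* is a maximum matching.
4 (matching: (1,8), (2,5), (3,6), (4,7); upper bound min(|L|,|R|) = min(4,4) = 4)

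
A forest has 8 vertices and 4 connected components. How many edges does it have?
4 (Each of the 4 component trees on V_i vertices has V_i - 1 edges; summing gives V - C = 8 - 4 = 4)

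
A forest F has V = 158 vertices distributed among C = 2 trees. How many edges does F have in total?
156 (Each of the 2 component trees on V_i vertices has V_i - 1 edges; summing gives V - C = 158 - 2 = 156)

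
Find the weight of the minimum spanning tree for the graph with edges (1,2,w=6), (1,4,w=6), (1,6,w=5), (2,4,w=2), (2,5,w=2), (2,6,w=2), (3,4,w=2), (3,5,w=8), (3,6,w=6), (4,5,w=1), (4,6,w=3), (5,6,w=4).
12 (MST edges: (1,6,w=5), (2,4,w=2), (2,6,w=2), (3,4,w=2), (4,5,w=1); sum of weights 5 + 2 + 2 + 2 + 1 = 12)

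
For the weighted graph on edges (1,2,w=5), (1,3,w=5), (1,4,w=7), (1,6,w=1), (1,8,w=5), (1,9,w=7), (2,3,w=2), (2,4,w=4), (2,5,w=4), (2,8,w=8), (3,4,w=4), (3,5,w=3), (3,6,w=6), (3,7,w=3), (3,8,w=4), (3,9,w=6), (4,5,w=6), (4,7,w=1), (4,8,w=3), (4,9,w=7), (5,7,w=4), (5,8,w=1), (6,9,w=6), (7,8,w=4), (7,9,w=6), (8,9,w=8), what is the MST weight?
22 (MST edges: (1,6,w=1), (1,8,w=5), (2,3,w=2), (3,5,w=3), (3,7,w=3), (3,9,w=6), (4,7,w=1), (5,8,w=1); sum of weights 1 + 5 + 2 + 3 + 3 + 6 + 1 + 1 = 22)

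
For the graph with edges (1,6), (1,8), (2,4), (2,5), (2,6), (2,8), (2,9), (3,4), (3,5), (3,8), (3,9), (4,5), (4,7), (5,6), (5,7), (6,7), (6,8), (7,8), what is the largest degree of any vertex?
5 (attained at vertices 2, 5, 6, 8)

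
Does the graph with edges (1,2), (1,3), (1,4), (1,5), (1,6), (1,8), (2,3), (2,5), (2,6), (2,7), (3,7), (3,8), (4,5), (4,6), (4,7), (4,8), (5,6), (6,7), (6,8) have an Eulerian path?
Yes (the graph is connected and exactly 2 vertices have odd degree: {2, 4}; any Eulerian path must start and end at those)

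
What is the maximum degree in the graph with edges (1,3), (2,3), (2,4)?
2 (attained at vertices 2, 3)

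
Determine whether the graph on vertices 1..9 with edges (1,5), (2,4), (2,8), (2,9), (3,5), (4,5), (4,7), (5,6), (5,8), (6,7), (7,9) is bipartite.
Yes. Partition: {1, 3, 4, 6, 8, 9}, {2, 5, 7}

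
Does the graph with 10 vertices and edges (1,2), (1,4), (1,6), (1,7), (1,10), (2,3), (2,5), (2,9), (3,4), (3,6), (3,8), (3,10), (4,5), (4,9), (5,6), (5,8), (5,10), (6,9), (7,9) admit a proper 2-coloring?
Yes. Partition: {1, 3, 5, 9}, {2, 4, 6, 7, 8, 10}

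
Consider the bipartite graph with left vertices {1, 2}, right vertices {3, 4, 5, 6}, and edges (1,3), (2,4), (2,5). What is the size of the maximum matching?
2 (matching: (1,3), (2,5); upper bound min(|L|,|R|) = min(2,4) = 2)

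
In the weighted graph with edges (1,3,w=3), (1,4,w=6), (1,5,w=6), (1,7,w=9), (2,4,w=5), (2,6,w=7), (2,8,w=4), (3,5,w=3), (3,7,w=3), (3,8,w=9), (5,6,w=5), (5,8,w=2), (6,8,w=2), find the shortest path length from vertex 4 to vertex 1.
6 (path: 4 -> 1; weights 6 = 6)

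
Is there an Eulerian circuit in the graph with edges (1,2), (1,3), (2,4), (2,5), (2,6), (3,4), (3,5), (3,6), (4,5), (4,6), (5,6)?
Yes (the graph is connected and all 6 vertices have even degree)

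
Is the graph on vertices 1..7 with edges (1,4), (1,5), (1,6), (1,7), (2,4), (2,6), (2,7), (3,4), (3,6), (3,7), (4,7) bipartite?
No (odd cycle of length 3: 4 -> 1 -> 7 -> 4)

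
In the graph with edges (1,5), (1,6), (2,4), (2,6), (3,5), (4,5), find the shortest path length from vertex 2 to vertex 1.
2 (path: 2 -> 6 -> 1, 2 edges)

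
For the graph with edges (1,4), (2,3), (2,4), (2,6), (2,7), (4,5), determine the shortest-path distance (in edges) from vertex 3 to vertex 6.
2 (path: 3 -> 2 -> 6, 2 edges)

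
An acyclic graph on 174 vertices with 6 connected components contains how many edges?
168 (Each of the 6 component trees on V_i vertices has V_i - 1 edges; summing gives V - C = 174 - 6 = 168)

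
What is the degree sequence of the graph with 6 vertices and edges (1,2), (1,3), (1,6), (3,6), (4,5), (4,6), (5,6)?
[4, 3, 2, 2, 2, 1] (degrees: deg(1)=3, deg(2)=1, deg(3)=2, deg(4)=2, deg(5)=2, deg(6)=4)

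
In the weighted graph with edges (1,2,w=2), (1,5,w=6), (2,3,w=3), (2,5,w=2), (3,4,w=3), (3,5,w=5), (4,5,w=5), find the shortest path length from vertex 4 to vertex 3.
3 (path: 4 -> 3; weights 3 = 3)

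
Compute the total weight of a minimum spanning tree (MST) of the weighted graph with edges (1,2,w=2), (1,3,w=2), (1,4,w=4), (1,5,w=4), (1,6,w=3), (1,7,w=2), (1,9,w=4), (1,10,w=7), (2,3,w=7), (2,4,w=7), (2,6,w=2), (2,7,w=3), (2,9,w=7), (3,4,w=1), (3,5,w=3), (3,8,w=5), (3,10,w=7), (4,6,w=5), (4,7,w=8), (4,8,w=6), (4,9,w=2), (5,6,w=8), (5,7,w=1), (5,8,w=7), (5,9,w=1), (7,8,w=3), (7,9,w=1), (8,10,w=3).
17 (MST edges: (1,2,w=2), (1,3,w=2), (1,7,w=2), (2,6,w=2), (3,4,w=1), (5,7,w=1), (5,9,w=1), (7,8,w=3), (8,10,w=3); sum of weights 2 + 2 + 2 + 2 + 1 + 1 + 1 + 3 + 3 = 17)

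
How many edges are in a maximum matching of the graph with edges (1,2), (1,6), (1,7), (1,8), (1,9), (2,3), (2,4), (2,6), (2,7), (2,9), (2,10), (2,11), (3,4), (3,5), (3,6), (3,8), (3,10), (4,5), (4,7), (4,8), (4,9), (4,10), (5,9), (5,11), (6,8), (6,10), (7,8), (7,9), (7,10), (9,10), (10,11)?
5 (matching: (1,8), (3,6), (4,5), (7,9), (10,11); upper bound floor(n/2) = floor(11/2) = 5)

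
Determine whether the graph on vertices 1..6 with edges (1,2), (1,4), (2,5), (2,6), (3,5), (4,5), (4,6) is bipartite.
Yes. Partition: {1, 5, 6}, {2, 3, 4}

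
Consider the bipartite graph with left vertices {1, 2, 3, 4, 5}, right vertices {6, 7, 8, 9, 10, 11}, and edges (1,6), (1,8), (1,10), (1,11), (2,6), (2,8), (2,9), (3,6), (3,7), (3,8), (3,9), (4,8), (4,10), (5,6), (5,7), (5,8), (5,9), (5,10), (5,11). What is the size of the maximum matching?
5 (matching: (1,11), (2,9), (3,8), (4,10), (5,7); upper bound min(|L|,|R|) = min(5,6) = 5)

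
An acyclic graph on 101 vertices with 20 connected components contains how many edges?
81 (Each of the 20 component trees on V_i vertices has V_i - 1 edges; summing gives V - C = 101 - 20 = 81)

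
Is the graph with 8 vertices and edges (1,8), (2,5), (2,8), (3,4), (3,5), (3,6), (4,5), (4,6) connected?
No, it has 2 components: {1, 2, 3, 4, 5, 6, 8}, {7}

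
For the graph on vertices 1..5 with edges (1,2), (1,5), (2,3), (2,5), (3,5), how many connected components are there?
2 (components: {1, 2, 3, 5}, {4})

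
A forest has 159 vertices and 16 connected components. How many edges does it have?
143 (Each of the 16 component trees on V_i vertices has V_i - 1 edges; summing gives V - C = 159 - 16 = 143)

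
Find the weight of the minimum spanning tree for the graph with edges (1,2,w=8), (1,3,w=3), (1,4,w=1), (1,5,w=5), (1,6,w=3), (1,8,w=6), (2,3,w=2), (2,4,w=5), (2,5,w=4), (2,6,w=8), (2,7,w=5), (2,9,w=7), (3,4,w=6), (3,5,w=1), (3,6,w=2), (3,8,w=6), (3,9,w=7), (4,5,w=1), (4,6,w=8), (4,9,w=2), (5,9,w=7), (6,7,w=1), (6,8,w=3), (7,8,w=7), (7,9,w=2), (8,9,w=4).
13 (MST edges: (1,4,w=1), (2,3,w=2), (3,5,w=1), (3,6,w=2), (4,5,w=1), (4,9,w=2), (6,7,w=1), (6,8,w=3); sum of weights 1 + 2 + 1 + 2 + 1 + 2 + 1 + 3 = 13)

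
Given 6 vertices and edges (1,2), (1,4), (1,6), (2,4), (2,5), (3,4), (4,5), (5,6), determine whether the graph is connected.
Yes (BFS from 1 visits [1, 2, 4, 6, 5, 3] — all 6 vertices reached)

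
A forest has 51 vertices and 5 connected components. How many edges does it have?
46 (Each of the 5 component trees on V_i vertices has V_i - 1 edges; summing gives V - C = 51 - 5 = 46)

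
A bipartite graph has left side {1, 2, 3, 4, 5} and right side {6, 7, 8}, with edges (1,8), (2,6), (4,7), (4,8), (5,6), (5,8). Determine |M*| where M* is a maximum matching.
3 (matching: (1,8), (2,6), (4,7); upper bound min(|L|,|R|) = min(5,3) = 3)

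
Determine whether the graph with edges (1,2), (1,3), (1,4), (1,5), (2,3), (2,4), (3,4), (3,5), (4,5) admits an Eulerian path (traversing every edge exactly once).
Yes (the graph is connected and exactly 2 vertices have odd degree: {2, 5}; any Eulerian path must start and end at those)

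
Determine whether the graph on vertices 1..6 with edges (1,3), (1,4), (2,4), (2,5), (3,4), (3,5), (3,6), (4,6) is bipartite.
No (odd cycle of length 3: 4 -> 1 -> 3 -> 4)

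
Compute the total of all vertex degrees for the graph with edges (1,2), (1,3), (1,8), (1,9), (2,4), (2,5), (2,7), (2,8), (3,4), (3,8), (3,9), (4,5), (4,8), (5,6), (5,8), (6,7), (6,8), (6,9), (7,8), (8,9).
40 (handshake: sum of degrees = 2|E| = 2 x 20 = 40)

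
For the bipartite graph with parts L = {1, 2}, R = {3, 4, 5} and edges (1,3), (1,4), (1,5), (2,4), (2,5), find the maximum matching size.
2 (matching: (1,5), (2,4); upper bound min(|L|,|R|) = min(2,3) = 2)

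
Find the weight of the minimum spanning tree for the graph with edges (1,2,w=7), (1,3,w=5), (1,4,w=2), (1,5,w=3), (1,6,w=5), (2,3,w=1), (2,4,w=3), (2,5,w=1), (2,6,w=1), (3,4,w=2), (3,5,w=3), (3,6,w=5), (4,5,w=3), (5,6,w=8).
7 (MST edges: (1,4,w=2), (2,3,w=1), (2,5,w=1), (2,6,w=1), (3,4,w=2); sum of weights 2 + 1 + 1 + 1 + 2 = 7)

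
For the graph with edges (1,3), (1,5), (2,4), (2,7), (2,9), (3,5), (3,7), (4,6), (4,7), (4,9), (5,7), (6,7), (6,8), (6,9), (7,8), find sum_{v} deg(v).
30 (handshake: sum of degrees = 2|E| = 2 x 15 = 30)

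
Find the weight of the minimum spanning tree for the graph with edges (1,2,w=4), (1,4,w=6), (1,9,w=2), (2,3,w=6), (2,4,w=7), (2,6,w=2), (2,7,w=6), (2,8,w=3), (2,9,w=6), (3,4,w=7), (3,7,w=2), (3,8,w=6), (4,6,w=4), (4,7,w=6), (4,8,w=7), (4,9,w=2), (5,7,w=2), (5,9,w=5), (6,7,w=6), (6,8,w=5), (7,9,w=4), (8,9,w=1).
18 (MST edges: (1,9,w=2), (2,6,w=2), (2,8,w=3), (3,7,w=2), (4,9,w=2), (5,7,w=2), (7,9,w=4), (8,9,w=1); sum of weights 2 + 2 + 3 + 2 + 2 + 2 + 4 + 1 = 18)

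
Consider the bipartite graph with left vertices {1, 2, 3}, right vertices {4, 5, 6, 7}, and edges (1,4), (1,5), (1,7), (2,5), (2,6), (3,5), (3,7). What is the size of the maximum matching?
3 (matching: (1,7), (2,6), (3,5); upper bound min(|L|,|R|) = min(3,4) = 3)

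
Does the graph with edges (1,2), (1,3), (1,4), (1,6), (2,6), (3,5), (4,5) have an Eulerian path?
Yes — and in fact it has an Eulerian circuit (the graph is connected and all 6 vertices have even degree)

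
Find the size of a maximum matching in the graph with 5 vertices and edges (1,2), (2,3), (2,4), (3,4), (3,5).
2 (matching: (2,4), (3,5); upper bound floor(n/2) = floor(5/2) = 2)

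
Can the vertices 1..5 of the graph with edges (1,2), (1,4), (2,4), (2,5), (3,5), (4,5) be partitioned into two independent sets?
No (odd cycle of length 3: 2 -> 1 -> 4 -> 2)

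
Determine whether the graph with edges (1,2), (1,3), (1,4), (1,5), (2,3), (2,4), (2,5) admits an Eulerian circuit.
Yes (the graph is connected and all 5 vertices have even degree)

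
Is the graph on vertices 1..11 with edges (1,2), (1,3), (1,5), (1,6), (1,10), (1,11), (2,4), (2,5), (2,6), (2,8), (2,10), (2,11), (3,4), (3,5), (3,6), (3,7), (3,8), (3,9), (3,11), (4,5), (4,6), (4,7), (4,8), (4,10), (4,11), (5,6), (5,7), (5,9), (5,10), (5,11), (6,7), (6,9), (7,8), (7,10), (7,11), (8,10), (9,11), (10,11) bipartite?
No (odd cycle of length 3: 5 -> 1 -> 3 -> 5)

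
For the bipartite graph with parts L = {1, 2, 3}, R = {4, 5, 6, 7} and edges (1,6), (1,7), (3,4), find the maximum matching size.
2 (matching: (1,7), (3,4); upper bound min(|L|,|R|) = min(3,4) = 3)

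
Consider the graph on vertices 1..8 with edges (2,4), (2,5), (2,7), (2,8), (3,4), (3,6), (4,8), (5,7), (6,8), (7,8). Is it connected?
No, it has 2 components: {1}, {2, 3, 4, 5, 6, 7, 8}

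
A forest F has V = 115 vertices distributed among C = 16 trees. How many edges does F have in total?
99 (Each of the 16 component trees on V_i vertices has V_i - 1 edges; summing gives V - C = 115 - 16 = 99)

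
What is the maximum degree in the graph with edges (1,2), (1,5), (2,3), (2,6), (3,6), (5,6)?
3 (attained at vertices 2, 6)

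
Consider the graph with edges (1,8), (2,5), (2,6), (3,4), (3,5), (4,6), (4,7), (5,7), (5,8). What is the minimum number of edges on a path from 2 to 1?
3 (path: 2 -> 5 -> 8 -> 1, 3 edges)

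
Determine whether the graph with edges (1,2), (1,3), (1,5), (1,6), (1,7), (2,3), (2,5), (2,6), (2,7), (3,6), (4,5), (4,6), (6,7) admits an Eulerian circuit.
No (6 vertices have odd degree: {1, 2, 3, 5, 6, 7}; Eulerian circuit requires 0)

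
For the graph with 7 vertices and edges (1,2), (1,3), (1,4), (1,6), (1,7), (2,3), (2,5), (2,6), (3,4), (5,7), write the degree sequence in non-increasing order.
[5, 4, 3, 2, 2, 2, 2] (degrees: deg(1)=5, deg(2)=4, deg(3)=3, deg(4)=2, deg(5)=2, deg(6)=2, deg(7)=2)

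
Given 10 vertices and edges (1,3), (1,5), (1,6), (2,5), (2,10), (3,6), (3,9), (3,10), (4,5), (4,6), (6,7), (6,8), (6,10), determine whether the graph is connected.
Yes (BFS from 1 visits [1, 3, 5, 6, 9, 10, 2, 4, 7, 8] — all 10 vertices reached)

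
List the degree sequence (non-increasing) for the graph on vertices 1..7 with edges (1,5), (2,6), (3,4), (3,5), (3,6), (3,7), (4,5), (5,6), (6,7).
[4, 4, 4, 2, 2, 1, 1] (degrees: deg(1)=1, deg(2)=1, deg(3)=4, deg(4)=2, deg(5)=4, deg(6)=4, deg(7)=2)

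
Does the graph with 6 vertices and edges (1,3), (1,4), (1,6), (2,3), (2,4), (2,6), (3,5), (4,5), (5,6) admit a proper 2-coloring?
Yes. Partition: {1, 2, 5}, {3, 4, 6}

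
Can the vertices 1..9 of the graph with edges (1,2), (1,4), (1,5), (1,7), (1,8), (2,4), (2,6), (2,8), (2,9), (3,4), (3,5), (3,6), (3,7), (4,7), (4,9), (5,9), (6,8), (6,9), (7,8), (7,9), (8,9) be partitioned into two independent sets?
No (odd cycle of length 3: 8 -> 1 -> 2 -> 8)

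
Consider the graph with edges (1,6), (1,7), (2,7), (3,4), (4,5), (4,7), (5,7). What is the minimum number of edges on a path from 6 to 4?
3 (path: 6 -> 1 -> 7 -> 4, 3 edges)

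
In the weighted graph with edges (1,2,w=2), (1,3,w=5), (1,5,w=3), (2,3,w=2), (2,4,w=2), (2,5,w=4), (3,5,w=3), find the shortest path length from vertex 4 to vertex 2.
2 (path: 4 -> 2; weights 2 = 2)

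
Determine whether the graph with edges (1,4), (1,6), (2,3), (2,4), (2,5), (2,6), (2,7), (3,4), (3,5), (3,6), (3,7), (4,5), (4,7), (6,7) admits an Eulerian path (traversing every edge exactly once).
No (4 vertices have odd degree: {2, 3, 4, 5}; Eulerian path requires 0 or 2)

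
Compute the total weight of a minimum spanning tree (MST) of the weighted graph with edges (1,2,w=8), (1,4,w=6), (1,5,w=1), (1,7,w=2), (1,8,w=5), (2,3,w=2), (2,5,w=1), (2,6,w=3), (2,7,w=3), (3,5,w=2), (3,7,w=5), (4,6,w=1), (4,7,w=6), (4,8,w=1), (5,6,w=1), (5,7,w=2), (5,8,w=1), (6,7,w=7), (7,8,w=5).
9 (MST edges: (1,5,w=1), (1,7,w=2), (2,3,w=2), (2,5,w=1), (4,6,w=1), (4,8,w=1), (5,6,w=1); sum of weights 1 + 2 + 2 + 1 + 1 + 1 + 1 = 9)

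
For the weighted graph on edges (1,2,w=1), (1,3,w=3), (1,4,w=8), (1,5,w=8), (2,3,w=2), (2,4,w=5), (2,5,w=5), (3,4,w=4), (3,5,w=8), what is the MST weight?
12 (MST edges: (1,2,w=1), (2,3,w=2), (2,5,w=5), (3,4,w=4); sum of weights 1 + 2 + 5 + 4 = 12)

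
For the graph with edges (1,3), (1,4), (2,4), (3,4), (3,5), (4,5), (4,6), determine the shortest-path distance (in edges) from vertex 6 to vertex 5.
2 (path: 6 -> 4 -> 5, 2 edges)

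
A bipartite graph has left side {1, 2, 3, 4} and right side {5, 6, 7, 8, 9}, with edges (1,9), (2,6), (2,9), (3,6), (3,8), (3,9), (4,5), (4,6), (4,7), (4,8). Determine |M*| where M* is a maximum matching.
4 (matching: (1,9), (2,6), (3,8), (4,7); upper bound min(|L|,|R|) = min(4,5) = 4)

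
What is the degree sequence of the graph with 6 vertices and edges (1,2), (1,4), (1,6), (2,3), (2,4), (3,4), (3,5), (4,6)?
[4, 3, 3, 3, 2, 1] (degrees: deg(1)=3, deg(2)=3, deg(3)=3, deg(4)=4, deg(5)=1, deg(6)=2)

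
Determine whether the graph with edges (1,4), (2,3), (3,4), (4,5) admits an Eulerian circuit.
No (4 vertices have odd degree: {1, 2, 4, 5}; Eulerian circuit requires 0)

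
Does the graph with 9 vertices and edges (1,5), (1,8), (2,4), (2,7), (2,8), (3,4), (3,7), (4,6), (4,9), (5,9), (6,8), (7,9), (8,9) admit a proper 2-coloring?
Yes. Partition: {1, 2, 3, 6, 9}, {4, 5, 7, 8}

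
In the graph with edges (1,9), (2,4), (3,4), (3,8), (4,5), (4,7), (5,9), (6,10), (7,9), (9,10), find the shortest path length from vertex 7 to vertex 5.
2 (path: 7 -> 9 -> 5, 2 edges)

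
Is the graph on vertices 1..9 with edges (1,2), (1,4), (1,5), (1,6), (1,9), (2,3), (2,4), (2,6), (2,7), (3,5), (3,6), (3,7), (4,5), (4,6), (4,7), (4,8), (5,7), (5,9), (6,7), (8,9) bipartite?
No (odd cycle of length 3: 2 -> 1 -> 4 -> 2)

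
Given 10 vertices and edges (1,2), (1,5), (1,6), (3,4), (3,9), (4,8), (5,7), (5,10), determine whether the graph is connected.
No, it has 2 components: {1, 2, 5, 6, 7, 10}, {3, 4, 8, 9}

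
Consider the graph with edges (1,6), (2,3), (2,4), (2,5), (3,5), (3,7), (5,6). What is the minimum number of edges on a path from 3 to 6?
2 (path: 3 -> 5 -> 6, 2 edges)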